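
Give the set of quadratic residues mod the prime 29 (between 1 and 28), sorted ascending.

Square k = 1,…,14 (k and 29−k give the same square):
1²=1, 2²=4, 3²=9, 4²=16, 5²=25, 6²≡7, 7²≡20, 8²≡6, 9²≡23, 10²≡13, 11²≡5, 12²≡28, 13²≡24, 14²≡22 (mod 29).
So the quadratic residues mod 29 are {1, 4, 5, 6, 7, 9, 13, 16, 20, 22, 23, 24, 25, 28}.

1, 4, 5, 6, 7, 9, 13, 16, 20, 22, 23, 24, 25, 28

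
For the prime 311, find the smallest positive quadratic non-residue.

11

(2/311) = +1, so 2 is a residue.
(3/311) = +1, so 3 is a residue.
(4/311) = +1, so 4 is a residue.
(5/311) = +1, so 5 is a residue.
(6/311) = +1, so 6 is a residue.
(7/311) = +1, so 7 is a residue.
(8/311) = +1, so 8 is a residue.
(9/311) = +1, so 9 is a residue.
(10/311) = +1, so 10 is a residue.
(11/311) = −1, so 11 is the smallest positive non-residue mod 311.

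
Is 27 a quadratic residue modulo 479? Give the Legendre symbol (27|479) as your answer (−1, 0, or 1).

Euler's criterion: (27/479) ≡ 27^239 (mod 479).
27^2 ≡ 250 (mod 479)
27^4 ≡ 230 (mod 479)
27^8 ≡ 210 (mod 479)
27^16 ≡ 32 (mod 479)
27^32 ≡ 66 (mod 479)
27^64 ≡ 45 (mod 479)
27^128 ≡ 109 (mod 479)
27^239 = 27^(128+64+32+8+4+2+1) ≡ 1 (mod 479).
Result is 1, so (27/479) = 1.

1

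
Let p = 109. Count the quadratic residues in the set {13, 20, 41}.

(13/109) = -1 → non-residue.
(20/109) = +1 → QR.
(41/109) = -1 → non-residue.
Total quadratic residues among the 3: 1.

1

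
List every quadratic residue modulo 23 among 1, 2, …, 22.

1, 2, 3, 4, 6, 8, 9, 12, 13, 16, 18

Square k = 1,…,11 (k and 23−k give the same square):
1²=1, 2²=4, 3²=9, 4²=16, 5²≡2, 6²≡13, 7²≡3, 8²≡18, 9²≡12, 10²≡8, 11²≡6 (mod 23).
So the quadratic residues mod 23 are {1, 2, 3, 4, 6, 8, 9, 12, 13, 16, 18}.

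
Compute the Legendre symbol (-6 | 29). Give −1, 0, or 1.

1

First reduce: -6 ≡ 23 (mod 29).
Reciprocity: 23 ≡ 3 and 29 ≡ 1 (mod 4), so (23/29) = +(29/23).
Reduce top mod 23: now compute (6/23).
Pull out 2: since 23 ≡ 7 (mod 8), (2/23) = +1.
Reciprocity: 3 ≡ 3 and 23 ≡ 3 (mod 4), so (3/23) = −(23/3).
Reduce top mod 3: now compute (2/3).
Pull out 2: since 3 ≡ 3 (mod 8), (2/3) = -1.
Reached (1/3) = 1. Collecting the sign flips along the way, the symbol is +1.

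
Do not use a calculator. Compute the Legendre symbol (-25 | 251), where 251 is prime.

Euler's criterion: (-25/251) ≡ 226^125 (mod 251).
226^2 ≡ 123 (mod 251)
226^4 ≡ 69 (mod 251)
226^8 ≡ 243 (mod 251)
226^16 ≡ 64 (mod 251)
226^32 ≡ 80 (mod 251)
226^64 ≡ 125 (mod 251)
226^125 = 226^(64+32+16+8+4+1) ≡ 250 (mod 251).
Result is 250 ≡ −1, so (-25/251) = −1.

-1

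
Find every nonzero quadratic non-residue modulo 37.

2, 5, 6, 8, 13, 14, 15, 17, 18, 19, 20, 22, 23, 24, 29, 31, 32, 35

Square k = 1,…,18 (k and 37−k give the same square):
1²=1, 2²=4, 3²=9, 4²=16, 5²=25, 6²=36, 7²≡12, 8²≡27, 9²≡7, 10²≡26, 11²≡10, 12²≡33, 13²≡21, 14²≡11, 15²≡3, 16²≡34, 17²≡30, 18²≡28 (mod 37).
The residues are {1, 3, 4, 7, 9, 10, 11, 12, 16, 21, 25, 26, 27, 28, 30, 33, 34, 36}; the non-residues are the remaining 18 nonzero classes.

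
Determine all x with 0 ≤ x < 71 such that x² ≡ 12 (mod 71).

15, 56

Since 71 ≡ 3 (mod 4), a square root of 12 is 12^((71+1)/4) = 12^18 mod 71.
Repeated squaring: 12^2≡2, 12^4≡4, 12^8≡16, 12^16≡43 (mod 71).
12^18 = 12^(16+2) ≡ 15 (mod 71).
Check: 15² = 225 ≡ 12 (mod 71). The two roots are 15 and 56.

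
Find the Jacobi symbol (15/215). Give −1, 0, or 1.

0

Reciprocity: 15 ≡ 3 and 215 ≡ 3 (mod 4), so (15/215) = −(215/15).
Reduce top mod 15: now compute (5/15).
Reciprocity: 5 ≡ 1 and 15 ≡ 3 (mod 4), so (5/15) = +(15/5).
Reduce top mod 5: now compute (0/5).
Top reduces to 0: gcd > 1, so the symbol is 0.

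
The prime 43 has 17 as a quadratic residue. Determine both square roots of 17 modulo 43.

19, 24

Since 43 ≡ 3 (mod 4), a square root of 17 is 17^((43+1)/4) = 17^11 mod 43.
Repeated squaring: 17^2≡31, 17^4≡15, 17^8≡10 (mod 43).
17^11 = 17^(8+2+1) ≡ 24 (mod 43).
Check: 24² = 576 ≡ 17 (mod 43). The two roots are 19 and 24.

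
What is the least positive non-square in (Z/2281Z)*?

7

(2/2281) = +1, so 2 is a residue.
(3/2281) = +1, so 3 is a residue.
(4/2281) = +1, so 4 is a residue.
(5/2281) = +1, so 5 is a residue.
(6/2281) = +1, so 6 is a residue.
(7/2281) = −1, so 7 is the smallest positive non-residue mod 2281.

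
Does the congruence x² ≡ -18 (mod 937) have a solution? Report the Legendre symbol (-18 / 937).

1

First reduce: -18 ≡ 919 (mod 937).
Reciprocity: 919 ≡ 3 and 937 ≡ 1 (mod 4), so (919/937) = +(937/919).
Reduce top mod 919: now compute (18/919).
Pull out 2: since 919 ≡ 7 (mod 8), (2/919) = +1.
Reciprocity: 9 ≡ 1 and 919 ≡ 3 (mod 4), so (9/919) = +(919/9).
Reduce top mod 9: now compute (1/9).
Reached (1/9) = 1. Collecting the sign flips along the way, the symbol is +1.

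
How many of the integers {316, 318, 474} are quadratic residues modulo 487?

1

(316/487) = -1 → non-residue.
(318/487) = -1 → non-residue.
(474/487) = +1 → QR.
Total quadratic residues among the 3: 1.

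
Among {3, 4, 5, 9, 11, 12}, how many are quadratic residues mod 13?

(3/13) = +1 → QR.
(4/13) = +1 → QR.
(5/13) = -1 → non-residue.
(9/13) = +1 → QR.
(11/13) = -1 → non-residue.
(12/13) = +1 → QR.
Total quadratic residues among the 6: 4.

4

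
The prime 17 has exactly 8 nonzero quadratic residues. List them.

1,2,4,8,9,13,15,16

Square k = 1,…,8 (k and 17−k give the same square):
1²=1, 2²=4, 3²=9, 4²=16, 5²≡8, 6²≡2, 7²≡15, 8²≡13 (mod 17).
So the quadratic residues mod 17 are {1, 2, 4, 8, 9, 13, 15, 16}.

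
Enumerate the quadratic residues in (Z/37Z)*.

Square k = 1,…,18 (k and 37−k give the same square):
1²=1, 2²=4, 3²=9, 4²=16, 5²=25, 6²=36, 7²≡12, 8²≡27, 9²≡7, 10²≡26, 11²≡10, 12²≡33, 13²≡21, 14²≡11, 15²≡3, 16²≡34, 17²≡30, 18²≡28 (mod 37).
So the quadratic residues mod 37 are {1, 3, 4, 7, 9, 10, 11, 12, 16, 21, 25, 26, 27, 28, 30, 33, 34, 36}.

1, 3, 4, 7, 9, 10, 11, 12, 16, 21, 25, 26, 27, 28, 30, 33, 34, 36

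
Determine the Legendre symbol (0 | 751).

0

Top reduces to 0: gcd > 1, so the symbol is 0.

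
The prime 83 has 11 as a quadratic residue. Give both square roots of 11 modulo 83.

29, 54

Since 83 ≡ 3 (mod 4), a square root of 11 is 11^((83+1)/4) = 11^21 mod 83.
Repeated squaring: 11^2≡38, 11^4≡33, 11^8≡10, 11^16≡17 (mod 83).
11^21 = 11^(16+4+1) ≡ 29 (mod 83).
Check: 29² = 841 ≡ 11 (mod 83). The two roots are 29 and 54.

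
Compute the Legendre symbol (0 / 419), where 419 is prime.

Top reduces to 0: gcd > 1, so the symbol is 0.

0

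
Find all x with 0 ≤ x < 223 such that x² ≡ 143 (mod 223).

84, 139

Since 223 ≡ 3 (mod 4), a square root of 143 is 143^((223+1)/4) = 143^56 mod 223.
Repeated squaring: 143^2≡156, 143^4≡29, 143^8≡172, 143^16≡148, 143^32≡50 (mod 223).
143^56 = 143^(32+16+8) ≡ 139 (mod 223).
Check: 139² = 19321 ≡ 143 (mod 223). The two roots are 84 and 139.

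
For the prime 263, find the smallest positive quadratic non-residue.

5

(2/263) = +1, so 2 is a residue.
(3/263) = +1, so 3 is a residue.
(4/263) = +1, so 4 is a residue.
(5/263) = −1, so 5 is the smallest positive non-residue mod 263.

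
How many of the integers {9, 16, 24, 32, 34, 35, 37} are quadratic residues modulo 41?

(9/41) = +1 → QR.
(16/41) = +1 → QR.
(24/41) = -1 → non-residue.
(32/41) = +1 → QR.
(34/41) = -1 → non-residue.
(35/41) = -1 → non-residue.
(37/41) = +1 → QR.
Total quadratic residues among the 7: 4.

4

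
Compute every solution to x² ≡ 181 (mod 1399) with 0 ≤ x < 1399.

438, 961

Since 1399 ≡ 3 (mod 4), a square root of 181 is 181^((1399+1)/4) = 181^350 mod 1399.
Repeated squaring: 181^2≡584, 181^4≡1099, 181^8≡464, 181^16≡1249, 181^32≡116, 181^64≡865, 181^128≡1159, 181^256≡241 (mod 1399).
181^350 = 181^(256+64+16+8+4+2) ≡ 961 (mod 1399).
Check: 961² = 923521 ≡ 181 (mod 1399). The two roots are 438 and 961.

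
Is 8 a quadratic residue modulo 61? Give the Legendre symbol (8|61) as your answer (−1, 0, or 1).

-1

Euler's criterion: (8/61) ≡ 8^30 (mod 61).
8^2 ≡ 3 (mod 61)
8^4 ≡ 9 (mod 61)
8^8 ≡ 20 (mod 61)
8^16 ≡ 34 (mod 61)
8^30 = 8^(16+8+4+2) ≡ 60 (mod 61).
Result is 60 ≡ −1, so (8/61) = −1.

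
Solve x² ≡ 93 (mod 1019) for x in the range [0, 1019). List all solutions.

111, 908

Since 1019 ≡ 3 (mod 4), a square root of 93 is 93^((1019+1)/4) = 93^255 mod 1019.
Repeated squaring: 93^2≡497, 93^4≡411, 93^8≡786, 93^16≡282, 93^32≡42, 93^64≡745, 93^128≡689 (mod 1019).
93^255 = 93^(128+64+32+16+8+4+2+1) ≡ 908 (mod 1019).
Check: 908² = 824464 ≡ 93 (mod 1019). The two roots are 111 and 908.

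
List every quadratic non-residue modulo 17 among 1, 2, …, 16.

3, 5, 6, 7, 10, 11, 12, 14

Square k = 1,…,8 (k and 17−k give the same square):
1²=1, 2²=4, 3²=9, 4²=16, 5²≡8, 6²≡2, 7²≡15, 8²≡13 (mod 17).
The residues are {1, 2, 4, 8, 9, 13, 15, 16}; the non-residues are the remaining 8 nonzero classes.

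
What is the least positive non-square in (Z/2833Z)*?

5

(2/2833) = +1, so 2 is a residue.
(3/2833) = +1, so 3 is a residue.
(4/2833) = +1, so 4 is a residue.
(5/2833) = −1, so 5 is the smallest positive non-residue mod 2833.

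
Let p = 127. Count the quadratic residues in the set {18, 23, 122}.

(18/127) = +1 → QR.
(23/127) = -1 → non-residue.
(122/127) = +1 → QR.
Total quadratic residues among the 3: 2.

2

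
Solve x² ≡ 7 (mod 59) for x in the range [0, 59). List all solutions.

19, 40

Since 59 ≡ 3 (mod 4), a square root of 7 is 7^((59+1)/4) = 7^15 mod 59.
Repeated squaring: 7^2≡49, 7^4≡41, 7^8≡29 (mod 59).
7^15 = 7^(8+4+2+1) ≡ 19 (mod 59).
Check: 19² = 361 ≡ 7 (mod 59). The two roots are 19 and 40.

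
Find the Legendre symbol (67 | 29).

First reduce: 67 ≡ 9 (mod 29).
Reciprocity: 9 ≡ 1 and 29 ≡ 1 (mod 4), so (9/29) = +(29/9).
Reduce top mod 9: now compute (2/9).
Pull out 2: since 9 ≡ 1 (mod 8), (2/9) = +1.
Reached (1/9) = 1. Collecting the sign flips along the way, the symbol is +1.

1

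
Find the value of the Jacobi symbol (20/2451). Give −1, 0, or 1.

Pull out 2^2: since 2451 ≡ 3 (mod 8), (2/2451) = -1, so (2/2451)^2 = +1.
Reciprocity: 5 ≡ 1 and 2451 ≡ 3 (mod 4), so (5/2451) = +(2451/5).
Reduce top mod 5: now compute (1/5).
Reached (1/5) = 1. Collecting the sign flips along the way, the symbol is +1.

1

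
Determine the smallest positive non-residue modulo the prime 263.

5

(2/263) = +1, so 2 is a residue.
(3/263) = +1, so 3 is a residue.
(4/263) = +1, so 4 is a residue.
(5/263) = −1, so 5 is the smallest positive non-residue mod 263.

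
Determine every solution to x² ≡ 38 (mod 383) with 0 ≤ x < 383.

92, 291

Since 383 ≡ 3 (mod 4), a square root of 38 is 38^((383+1)/4) = 38^96 mod 383.
Repeated squaring: 38^2≡295, 38^4≡84, 38^8≡162, 38^16≡200, 38^32≡168, 38^64≡265 (mod 383).
38^96 = 38^(64+32) ≡ 92 (mod 383).
Check: 92² = 8464 ≡ 38 (mod 383). The two roots are 92 and 291.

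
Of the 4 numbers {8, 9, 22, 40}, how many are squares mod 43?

2

(8/43) = -1 → non-residue.
(9/43) = +1 → QR.
(22/43) = -1 → non-residue.
(40/43) = +1 → QR.
Total quadratic residues among the 4: 2.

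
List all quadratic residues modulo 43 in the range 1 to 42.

1, 4, 6, 9, 10, 11, 13, 14, 15, 16, 17, 21, 23, 24, 25, 31, 35, 36, 38, 40, 41

Square k = 1,…,21 (k and 43−k give the same square):
1²=1, 2²=4, 3²=9, 4²=16, 5²=25, 6²=36, 7²≡6, 8²≡21, 9²≡38, 10²≡14, 11²≡35, 12²≡15, 13²≡40, 14²≡24, 15²≡10, 16²≡41, 17²≡31, 18²≡23, 19²≡17, 20²≡13, 21²≡11 (mod 43).
So the quadratic residues mod 43 are {1, 4, 6, 9, 10, 11, 13, 14, 15, 16, 17, 21, 23, 24, 25, 31, 35, 36, 38, 40, 41}.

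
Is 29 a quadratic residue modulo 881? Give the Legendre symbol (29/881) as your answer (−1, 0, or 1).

-1

Euler's criterion: (29/881) ≡ 29^440 (mod 881).
29^2 ≡ 841 (mod 881)
29^4 ≡ 719 (mod 881)
29^8 ≡ 695 (mod 881)
29^16 ≡ 237 (mod 881)
29^32 ≡ 666 (mod 881)
29^64 ≡ 413 (mod 881)
29^128 ≡ 536 (mod 881)
29^256 ≡ 90 (mod 881)
29^440 = 29^(256+128+32+16+8) ≡ 880 (mod 881).
Result is 880 ≡ −1, so (29/881) = −1.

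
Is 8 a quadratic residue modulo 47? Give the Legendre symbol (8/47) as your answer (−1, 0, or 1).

1

Pull out 2^3: since 47 ≡ 7 (mod 8), (2/47) = +1, so (2/47)^3 = +1.
Reached (1/47) = 1. Collecting the sign flips along the way, the symbol is +1.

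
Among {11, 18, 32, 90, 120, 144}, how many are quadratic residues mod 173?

(11/173) = -1 → non-residue.
(18/173) = -1 → non-residue.
(32/173) = -1 → non-residue.
(90/173) = +1 → QR.
(120/173) = -1 → non-residue.
(144/173) = +1 → QR.
Total quadratic residues among the 6: 2.

2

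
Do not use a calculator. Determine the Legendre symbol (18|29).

Euler's criterion: (18/29) ≡ 18^14 (mod 29).
18^2 ≡ 5 (mod 29)
18^4 ≡ 25 (mod 29)
18^8 ≡ 16 (mod 29)
18^14 = 18^(8+4+2) ≡ 28 (mod 29).
Result is 28 ≡ −1, so (18/29) = −1.

-1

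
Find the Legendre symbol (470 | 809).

Pull out 2: since 809 ≡ 1 (mod 8), (2/809) = +1.
Reciprocity: 235 ≡ 3 and 809 ≡ 1 (mod 4), so (235/809) = +(809/235).
Reduce top mod 235: now compute (104/235).
Pull out 2^3: since 235 ≡ 3 (mod 8), (2/235) = -1, so (2/235)^3 = -1.
Reciprocity: 13 ≡ 1 and 235 ≡ 3 (mod 4), so (13/235) = +(235/13).
Reduce top mod 13: now compute (1/13).
Reached (1/13) = 1. Collecting the sign flips along the way, the symbol is -1.

-1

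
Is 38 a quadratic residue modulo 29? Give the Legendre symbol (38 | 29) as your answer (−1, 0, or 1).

1

First reduce: 38 ≡ 9 (mod 29).
Reciprocity: 9 ≡ 1 and 29 ≡ 1 (mod 4), so (9/29) = +(29/9).
Reduce top mod 9: now compute (2/9).
Pull out 2: since 9 ≡ 1 (mod 8), (2/9) = +1.
Reached (1/9) = 1. Collecting the sign flips along the way, the symbol is +1.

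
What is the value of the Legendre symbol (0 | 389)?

0

Top reduces to 0: gcd > 1, so the symbol is 0.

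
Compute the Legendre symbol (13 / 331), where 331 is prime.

-1

Reciprocity: 13 ≡ 1 and 331 ≡ 3 (mod 4), so (13/331) = +(331/13).
Reduce top mod 13: now compute (6/13).
Pull out 2: since 13 ≡ 5 (mod 8), (2/13) = -1.
Reciprocity: 3 ≡ 3 and 13 ≡ 1 (mod 4), so (3/13) = +(13/3).
Reduce top mod 3: now compute (1/3).
Reached (1/3) = 1. Collecting the sign flips along the way, the symbol is -1.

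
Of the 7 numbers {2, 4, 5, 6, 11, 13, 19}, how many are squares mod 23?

4

(2/23) = +1 → QR.
(4/23) = +1 → QR.
(5/23) = -1 → non-residue.
(6/23) = +1 → QR.
(11/23) = -1 → non-residue.
(13/23) = +1 → QR.
(19/23) = -1 → non-residue.
Total quadratic residues among the 7: 4.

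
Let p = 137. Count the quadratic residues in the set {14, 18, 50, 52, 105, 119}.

(14/137) = +1 → QR.
(18/137) = +1 → QR.
(50/137) = +1 → QR.
(52/137) = -1 → non-residue.
(105/137) = +1 → QR.
(119/137) = +1 → QR.
Total quadratic residues among the 6: 5.

5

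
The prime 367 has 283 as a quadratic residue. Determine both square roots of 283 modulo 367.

Since 367 ≡ 3 (mod 4), a square root of 283 is 283^((367+1)/4) = 283^92 mod 367.
Repeated squaring: 283^2≡83, 283^4≡283, 283^8≡83, 283^16≡283, 283^32≡83, 283^64≡283 (mod 367).
283^92 = 283^(64+16+8+4) ≡ 83 (mod 367).
Check: 83² = 6889 ≡ 283 (mod 367). The two roots are 83 and 284.

83, 284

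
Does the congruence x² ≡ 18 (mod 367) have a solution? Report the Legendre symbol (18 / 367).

1

Euler's criterion: (18/367) ≡ 18^183 (mod 367).
18^2 ≡ 324 (mod 367)
18^4 ≡ 14 (mod 367)
18^8 ≡ 196 (mod 367)
18^16 ≡ 248 (mod 367)
18^32 ≡ 215 (mod 367)
18^64 ≡ 350 (mod 367)
18^128 ≡ 289 (mod 367)
18^183 = 18^(128+32+16+4+2+1) ≡ 1 (mod 367).
Result is 1, so (18/367) = 1.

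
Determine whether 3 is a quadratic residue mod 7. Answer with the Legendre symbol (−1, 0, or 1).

Reciprocity: 3 ≡ 3 and 7 ≡ 3 (mod 4), so (3/7) = −(7/3).
Reduce top mod 3: now compute (1/3).
Reached (1/3) = 1. Collecting the sign flips along the way, the symbol is -1.

-1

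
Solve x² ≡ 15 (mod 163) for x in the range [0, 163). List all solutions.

34, 129

Since 163 ≡ 3 (mod 4), a square root of 15 is 15^((163+1)/4) = 15^41 mod 163.
Repeated squaring: 15^2≡62, 15^4≡95, 15^8≡60, 15^16≡14, 15^32≡33 (mod 163).
15^41 = 15^(32+8+1) ≡ 34 (mod 163).
Check: 34² = 1156 ≡ 15 (mod 163). The two roots are 34 and 129.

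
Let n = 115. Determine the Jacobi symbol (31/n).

Reciprocity: 31 ≡ 3 and 115 ≡ 3 (mod 4), so (31/115) = −(115/31).
Reduce top mod 31: now compute (22/31).
Pull out 2: since 31 ≡ 7 (mod 8), (2/31) = +1.
Reciprocity: 11 ≡ 3 and 31 ≡ 3 (mod 4), so (11/31) = −(31/11).
Reduce top mod 11: now compute (9/11).
Reciprocity: 9 ≡ 1 and 11 ≡ 3 (mod 4), so (9/11) = +(11/9).
Reduce top mod 9: now compute (2/9).
Pull out 2: since 9 ≡ 1 (mod 8), (2/9) = +1.
Reached (1/9) = 1. Collecting the sign flips along the way, the symbol is +1.

1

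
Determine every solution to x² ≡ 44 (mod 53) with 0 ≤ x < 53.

16, 37

53 ≡ 1 (mod 4), so we find a root by search.
Trying successive values, 16² = 256 ≡ 44 (mod 53). The other root is 53 − 16 = 37.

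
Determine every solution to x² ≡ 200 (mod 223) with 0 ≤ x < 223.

Since 223 ≡ 3 (mod 4), a square root of 200 is 200^((223+1)/4) = 200^56 mod 223.
Repeated squaring: 200^2≡83, 200^4≡199, 200^8≡130, 200^16≡175, 200^32≡74 (mod 223).
200^56 = 200^(32+16+8) ≡ 73 (mod 223).
Check: 73² = 5329 ≡ 200 (mod 223). The two roots are 73 and 150.

73, 150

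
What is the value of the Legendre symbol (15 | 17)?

Euler's criterion: (15/17) ≡ 15^8 (mod 17).
15^2 ≡ 4 (mod 17)
15^4 ≡ 16 (mod 17)
15^8 ≡ 1 (mod 17)
15^8 = 15^(8) ≡ 1 (mod 17).
Result is 1, so (15/17) = 1.

1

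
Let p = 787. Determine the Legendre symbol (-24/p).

-1

First reduce: -24 ≡ 763 (mod 787).
Reciprocity: 763 ≡ 3 and 787 ≡ 3 (mod 4), so (763/787) = −(787/763).
Reduce top mod 763: now compute (24/763).
Pull out 2^3: since 763 ≡ 3 (mod 8), (2/763) = -1, so (2/763)^3 = -1.
Reciprocity: 3 ≡ 3 and 763 ≡ 3 (mod 4), so (3/763) = −(763/3).
Reduce top mod 3: now compute (1/3).
Reached (1/3) = 1. Collecting the sign flips along the way, the symbol is -1.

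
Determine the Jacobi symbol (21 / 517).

-1

Reciprocity: 21 ≡ 1 and 517 ≡ 1 (mod 4), so (21/517) = +(517/21).
Reduce top mod 21: now compute (13/21).
Reciprocity: 13 ≡ 1 and 21 ≡ 1 (mod 4), so (13/21) = +(21/13).
Reduce top mod 13: now compute (8/13).
Pull out 2^3: since 13 ≡ 5 (mod 8), (2/13) = -1, so (2/13)^3 = -1.
Reached (1/13) = 1. Collecting the sign flips along the way, the symbol is -1.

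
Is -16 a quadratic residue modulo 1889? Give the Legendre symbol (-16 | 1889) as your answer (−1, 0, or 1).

1

First reduce: -16 ≡ 1873 (mod 1889).
Reciprocity: 1873 ≡ 1 and 1889 ≡ 1 (mod 4), so (1873/1889) = +(1889/1873).
Reduce top mod 1873: now compute (16/1873).
Pull out 2^4: since 1873 ≡ 1 (mod 8), (2/1873) = +1, so (2/1873)^4 = +1.
Reached (1/1873) = 1. Collecting the sign flips along the way, the symbol is +1.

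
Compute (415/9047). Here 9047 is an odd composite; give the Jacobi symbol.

Reciprocity: 415 ≡ 3 and 9047 ≡ 3 (mod 4), so (415/9047) = −(9047/415).
Reduce top mod 415: now compute (332/415).
Pull out 2^2: since 415 ≡ 7 (mod 8), (2/415) = +1, so (2/415)^2 = +1.
Reciprocity: 83 ≡ 3 and 415 ≡ 3 (mod 4), so (83/415) = −(415/83).
Reduce top mod 83: now compute (0/83).
Top reduces to 0: gcd > 1, so the symbol is 0.

0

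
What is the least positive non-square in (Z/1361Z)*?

(2/1361) = +1, so 2 is a residue.
(3/1361) = −1, so 3 is the smallest positive non-residue mod 1361.

3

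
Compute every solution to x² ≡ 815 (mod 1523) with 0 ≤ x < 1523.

Since 1523 ≡ 3 (mod 4), a square root of 815 is 815^((1523+1)/4) = 815^381 mod 1523.
Repeated squaring: 815^2≡197, 815^4≡734, 815^8≡1137, 815^16≡1265, 815^32≡1075, 815^64≡1191, 815^128≡568, 815^256≡1271 (mod 1523).
815^381 = 815^(256+64+32+16+8+4+1) ≡ 614 (mod 1523).
Check: 614² = 376996 ≡ 815 (mod 1523). The two roots are 614 and 909.

614, 909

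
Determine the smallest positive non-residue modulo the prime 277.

(2/277) = −1, so 2 is the smallest positive non-residue mod 277.

2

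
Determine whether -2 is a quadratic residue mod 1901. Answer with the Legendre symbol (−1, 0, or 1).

First reduce: -2 ≡ 1899 (mod 1901).
Reciprocity: 1899 ≡ 3 and 1901 ≡ 1 (mod 4), so (1899/1901) = +(1901/1899).
Reduce top mod 1899: now compute (2/1899).
Pull out 2: since 1899 ≡ 3 (mod 8), (2/1899) = -1.
Reached (1/1899) = 1. Collecting the sign flips along the way, the symbol is -1.

-1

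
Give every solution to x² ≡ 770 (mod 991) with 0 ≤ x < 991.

360, 631

Since 991 ≡ 3 (mod 4), a square root of 770 is 770^((991+1)/4) = 770^248 mod 991.
Repeated squaring: 770^2≡282, 770^4≡244, 770^8≡76, 770^16≡821, 770^32≡161, 770^64≡155, 770^128≡241 (mod 991).
770^248 = 770^(128+64+32+16+8) ≡ 360 (mod 991).
Check: 360² = 129600 ≡ 770 (mod 991). The two roots are 360 and 631.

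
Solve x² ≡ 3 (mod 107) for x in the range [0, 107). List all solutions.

Since 107 ≡ 3 (mod 4), a square root of 3 is 3^((107+1)/4) = 3^27 mod 107.
Repeated squaring: 3^2≡9, 3^4≡81, 3^8≡34, 3^16≡86 (mod 107).
3^27 = 3^(16+8+2+1) ≡ 89 (mod 107).
Check: 89² = 7921 ≡ 3 (mod 107). The two roots are 18 and 89.

18, 89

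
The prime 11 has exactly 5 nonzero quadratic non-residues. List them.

2,6,7,8,10

Square k = 1,…,5 (k and 11−k give the same square):
1²=1, 2²=4, 3²=9, 4²≡5, 5²≡3 (mod 11).
The residues are {1, 3, 4, 5, 9}; the non-residues are the remaining 5 nonzero classes.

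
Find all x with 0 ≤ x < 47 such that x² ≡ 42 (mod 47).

18, 29

Since 47 ≡ 3 (mod 4), a square root of 42 is 42^((47+1)/4) = 42^12 mod 47.
Repeated squaring: 42^2≡25, 42^4≡14, 42^8≡8 (mod 47).
42^12 = 42^(8+4) ≡ 18 (mod 47).
Check: 18² = 324 ≡ 42 (mod 47). The two roots are 18 and 29.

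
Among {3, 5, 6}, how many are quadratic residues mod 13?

1

(3/13) = +1 → QR.
(5/13) = -1 → non-residue.
(6/13) = -1 → non-residue.
Total quadratic residues among the 3: 1.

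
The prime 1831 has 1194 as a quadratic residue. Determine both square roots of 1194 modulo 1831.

55, 1776

Since 1831 ≡ 3 (mod 4), a square root of 1194 is 1194^((1831+1)/4) = 1194^458 mod 1831.
Repeated squaring: 1194^2≡1118, 1194^4≡1182, 1194^8≡71, 1194^16≡1379, 1194^32≡1063, 1194^64≡242, 1194^128≡1803, 1194^256≡784 (mod 1831).
1194^458 = 1194^(256+128+64+8+2) ≡ 1776 (mod 1831).
Check: 1776² = 3154176 ≡ 1194 (mod 1831). The two roots are 55 and 1776.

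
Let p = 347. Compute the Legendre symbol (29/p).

Euler's criterion: (29/347) ≡ 29^173 (mod 347).
29^2 ≡ 147 (mod 347)
29^4 ≡ 95 (mod 347)
29^8 ≡ 3 (mod 347)
29^16 ≡ 9 (mod 347)
29^32 ≡ 81 (mod 347)
29^64 ≡ 315 (mod 347)
29^128 ≡ 330 (mod 347)
29^173 = 29^(128+32+8+4+1) ≡ 1 (mod 347).
Result is 1, so (29/347) = 1.

1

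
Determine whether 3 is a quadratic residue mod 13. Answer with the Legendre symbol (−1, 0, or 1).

Reciprocity: 3 ≡ 3 and 13 ≡ 1 (mod 4), so (3/13) = +(13/3).
Reduce top mod 3: now compute (1/3).
Reached (1/3) = 1. Collecting the sign flips along the way, the symbol is +1.

1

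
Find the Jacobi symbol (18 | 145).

Pull out 2: since 145 ≡ 1 (mod 8), (2/145) = +1.
Reciprocity: 9 ≡ 1 and 145 ≡ 1 (mod 4), so (9/145) = +(145/9).
Reduce top mod 9: now compute (1/9).
Reached (1/9) = 1. Collecting the sign flips along the way, the symbol is +1.

1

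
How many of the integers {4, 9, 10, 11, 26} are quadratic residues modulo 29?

(4/29) = +1 → QR.
(9/29) = +1 → QR.
(10/29) = -1 → non-residue.
(11/29) = -1 → non-residue.
(26/29) = -1 → non-residue.
Total quadratic residues among the 5: 2.

2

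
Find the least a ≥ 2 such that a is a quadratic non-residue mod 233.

3

(2/233) = +1, so 2 is a residue.
(3/233) = −1, so 3 is the smallest positive non-residue mod 233.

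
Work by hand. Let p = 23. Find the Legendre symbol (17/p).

-1

Euler's criterion: (17/23) ≡ 17^11 (mod 23).
17^2 ≡ 13 (mod 23)
17^4 ≡ 8 (mod 23)
17^8 ≡ 18 (mod 23)
17^11 = 17^(8+2+1) ≡ 22 (mod 23).
Result is 22 ≡ −1, so (17/23) = −1.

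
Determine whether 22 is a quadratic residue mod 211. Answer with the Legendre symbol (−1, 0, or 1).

Pull out 2: since 211 ≡ 3 (mod 8), (2/211) = -1.
Reciprocity: 11 ≡ 3 and 211 ≡ 3 (mod 4), so (11/211) = −(211/11).
Reduce top mod 11: now compute (2/11).
Pull out 2: since 11 ≡ 3 (mod 8), (2/11) = -1.
Reached (1/11) = 1. Collecting the sign flips along the way, the symbol is -1.

-1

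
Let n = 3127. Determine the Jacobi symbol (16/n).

Pull out 2^4: since 3127 ≡ 7 (mod 8), (2/3127) = +1, so (2/3127)^4 = +1.
Reached (1/3127) = 1. Collecting the sign flips along the way, the symbol is +1.

1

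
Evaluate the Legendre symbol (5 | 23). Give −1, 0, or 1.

Euler's criterion: (5/23) ≡ 5^11 (mod 23).
5^2 ≡ 2 (mod 23)
5^4 ≡ 4 (mod 23)
5^8 ≡ 16 (mod 23)
5^11 = 5^(8+2+1) ≡ 22 (mod 23).
Result is 22 ≡ −1, so (5/23) = −1.

-1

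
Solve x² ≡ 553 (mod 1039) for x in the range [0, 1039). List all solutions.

483, 556

Since 1039 ≡ 3 (mod 4), a square root of 553 is 553^((1039+1)/4) = 553^260 mod 1039.
Repeated squaring: 553^2≡343, 553^4≡242, 553^8≡380, 553^16≡1018, 553^32≡441, 553^64≡188, 553^128≡18, 553^256≡324 (mod 1039).
553^260 = 553^(256+4) ≡ 483 (mod 1039).
Check: 483² = 233289 ≡ 553 (mod 1039). The two roots are 483 and 556.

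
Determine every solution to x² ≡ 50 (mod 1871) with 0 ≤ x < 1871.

Since 1871 ≡ 3 (mod 4), a square root of 50 is 50^((1871+1)/4) = 50^468 mod 1871.
Repeated squaring: 50^2≡629, 50^4≡860, 50^8≡555, 50^16≡1181, 50^32≡866, 50^64≡1556, 50^128≡62, 50^256≡102 (mod 1871).
50^468 = 50^(256+128+64+16+4) ≡ 162 (mod 1871).
Check: 162² = 26244 ≡ 50 (mod 1871). The two roots are 162 and 1709.

162, 1709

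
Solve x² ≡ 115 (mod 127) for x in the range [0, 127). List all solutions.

Since 127 ≡ 3 (mod 4), a square root of 115 is 115^((127+1)/4) = 115^32 mod 127.
Repeated squaring: 115^2≡17, 115^4≡35, 115^8≡82, 115^16≡120, 115^32≡49 (mod 127).
115^32 = 115^(32) ≡ 49 (mod 127).
Check: 49² = 2401 ≡ 115 (mod 127). The two roots are 49 and 78.

49, 78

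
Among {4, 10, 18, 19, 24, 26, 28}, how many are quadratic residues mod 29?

3

(4/29) = +1 → QR.
(10/29) = -1 → non-residue.
(18/29) = -1 → non-residue.
(19/29) = -1 → non-residue.
(24/29) = +1 → QR.
(26/29) = -1 → non-residue.
(28/29) = +1 → QR.
Total quadratic residues among the 7: 3.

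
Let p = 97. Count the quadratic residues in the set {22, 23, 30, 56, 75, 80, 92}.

(22/97) = +1 → QR.
(23/97) = -1 → non-residue.
(30/97) = -1 → non-residue.
(56/97) = -1 → non-residue.
(75/97) = +1 → QR.
(80/97) = -1 → non-residue.
(92/97) = -1 → non-residue.
Total quadratic residues among the 7: 2.

2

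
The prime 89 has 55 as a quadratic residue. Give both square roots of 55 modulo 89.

89 ≡ 1 (mod 4), so we find a root by search.
Trying successive values, 12² = 144 ≡ 55 (mod 89). The other root is 89 − 12 = 77.

12, 77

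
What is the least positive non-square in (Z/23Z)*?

(2/23) = +1, so 2 is a residue.
(3/23) = +1, so 3 is a residue.
(4/23) = +1, so 4 is a residue.
(5/23) = −1, so 5 is the smallest positive non-residue mod 23.

5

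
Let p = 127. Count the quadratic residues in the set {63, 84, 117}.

(63/127) = -1 → non-residue.
(84/127) = +1 → QR.
(117/127) = +1 → QR.
Total quadratic residues among the 3: 2.

2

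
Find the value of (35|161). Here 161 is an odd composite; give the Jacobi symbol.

0

Reciprocity: 35 ≡ 3 and 161 ≡ 1 (mod 4), so (35/161) = +(161/35).
Reduce top mod 35: now compute (21/35).
Reciprocity: 21 ≡ 1 and 35 ≡ 3 (mod 4), so (21/35) = +(35/21).
Reduce top mod 21: now compute (14/21).
Pull out 2: since 21 ≡ 5 (mod 8), (2/21) = -1.
Reciprocity: 7 ≡ 3 and 21 ≡ 1 (mod 4), so (7/21) = +(21/7).
Reduce top mod 7: now compute (0/7).
Top reduces to 0: gcd > 1, so the symbol is 0.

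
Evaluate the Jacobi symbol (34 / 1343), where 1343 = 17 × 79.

0

Pull out 2: since 1343 ≡ 7 (mod 8), (2/1343) = +1.
Reciprocity: 17 ≡ 1 and 1343 ≡ 3 (mod 4), so (17/1343) = +(1343/17).
Reduce top mod 17: now compute (0/17).
Top reduces to 0: gcd > 1, so the symbol is 0.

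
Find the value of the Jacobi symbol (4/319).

Pull out 2^2: since 319 ≡ 7 (mod 8), (2/319) = +1, so (2/319)^2 = +1.
Reached (1/319) = 1. Collecting the sign flips along the way, the symbol is +1.

1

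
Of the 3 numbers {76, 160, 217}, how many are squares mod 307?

2

(76/307) = +1 → QR.
(160/307) = +1 → QR.
(217/307) = -1 → non-residue.
Total quadratic residues among the 3: 2.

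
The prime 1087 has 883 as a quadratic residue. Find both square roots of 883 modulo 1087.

Since 1087 ≡ 3 (mod 4), a square root of 883 is 883^((1087+1)/4) = 883^272 mod 1087.
Repeated squaring: 883^2≡310, 883^4≡444, 883^8≡389, 883^16≡228, 883^32≡895, 883^64≡993, 883^128≡140, 883^256≡34 (mod 1087).
883^272 = 883^(256+16) ≡ 143 (mod 1087).
Check: 143² = 20449 ≡ 883 (mod 1087). The two roots are 143 and 944.

143, 944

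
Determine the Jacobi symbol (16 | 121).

Pull out 2^4: since 121 ≡ 1 (mod 8), (2/121) = +1, so (2/121)^4 = +1.
Reached (1/121) = 1. Collecting the sign flips along the way, the symbol is +1.

1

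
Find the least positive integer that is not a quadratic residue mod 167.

(2/167) = +1, so 2 is a residue.
(3/167) = +1, so 3 is a residue.
(4/167) = +1, so 4 is a residue.
(5/167) = −1, so 5 is the smallest positive non-residue mod 167.

5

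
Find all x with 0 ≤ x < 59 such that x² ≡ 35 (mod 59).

Since 59 ≡ 3 (mod 4), a square root of 35 is 35^((59+1)/4) = 35^15 mod 59.
Repeated squaring: 35^2≡45, 35^4≡19, 35^8≡7 (mod 59).
35^15 = 35^(8+4+2+1) ≡ 25 (mod 59).
Check: 25² = 625 ≡ 35 (mod 59). The two roots are 25 and 34.

25, 34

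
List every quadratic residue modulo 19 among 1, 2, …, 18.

1, 4, 5, 6, 7, 9, 11, 16, 17

Square k = 1,…,9 (k and 19−k give the same square):
1²=1, 2²=4, 3²=9, 4²=16, 5²≡6, 6²≡17, 7²≡11, 8²≡7, 9²≡5 (mod 19).
So the quadratic residues mod 19 are {1, 4, 5, 6, 7, 9, 11, 16, 17}.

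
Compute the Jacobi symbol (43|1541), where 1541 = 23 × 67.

Reciprocity: 43 ≡ 3 and 1541 ≡ 1 (mod 4), so (43/1541) = +(1541/43).
Reduce top mod 43: now compute (36/43).
Pull out 2^2: since 43 ≡ 3 (mod 8), (2/43) = -1, so (2/43)^2 = +1.
Reciprocity: 9 ≡ 1 and 43 ≡ 3 (mod 4), so (9/43) = +(43/9).
Reduce top mod 9: now compute (7/9).
Reciprocity: 7 ≡ 3 and 9 ≡ 1 (mod 4), so (7/9) = +(9/7).
Reduce top mod 7: now compute (2/7).
Pull out 2: since 7 ≡ 7 (mod 8), (2/7) = +1.
Reached (1/7) = 1. Collecting the sign flips along the way, the symbol is +1.

1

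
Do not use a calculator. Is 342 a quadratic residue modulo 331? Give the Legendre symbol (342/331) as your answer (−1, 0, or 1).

First reduce: 342 ≡ 11 (mod 331).
Reciprocity: 11 ≡ 3 and 331 ≡ 3 (mod 4), so (11/331) = −(331/11).
Reduce top mod 11: now compute (1/11).
Reached (1/11) = 1. Collecting the sign flips along the way, the symbol is -1.

-1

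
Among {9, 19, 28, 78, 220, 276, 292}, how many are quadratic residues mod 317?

3

(9/317) = +1 → QR.
(19/317) = -1 → non-residue.
(28/317) = +1 → QR.
(78/317) = -1 → non-residue.
(220/317) = -1 → non-residue.
(276/317) = -1 → non-residue.
(292/317) = +1 → QR.
Total quadratic residues among the 7: 3.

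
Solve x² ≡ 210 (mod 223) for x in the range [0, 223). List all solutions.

87, 136

Since 223 ≡ 3 (mod 4), a square root of 210 is 210^((223+1)/4) = 210^56 mod 223.
Repeated squaring: 210^2≡169, 210^4≡17, 210^8≡66, 210^16≡119, 210^32≡112 (mod 223).
210^56 = 210^(32+16+8) ≡ 136 (mod 223).
Check: 136² = 18496 ≡ 210 (mod 223). The two roots are 87 and 136.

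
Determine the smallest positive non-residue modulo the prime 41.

3

(2/41) = +1, so 2 is a residue.
(3/41) = −1, so 3 is the smallest positive non-residue mod 41.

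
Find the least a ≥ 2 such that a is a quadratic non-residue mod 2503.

3

(2/2503) = +1, so 2 is a residue.
(3/2503) = −1, so 3 is the smallest positive non-residue mod 2503.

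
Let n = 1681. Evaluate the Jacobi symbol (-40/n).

First reduce: -40 ≡ 1641 (mod 1681).
Reciprocity: 1641 ≡ 1 and 1681 ≡ 1 (mod 4), so (1641/1681) = +(1681/1641).
Reduce top mod 1641: now compute (40/1641).
Pull out 2^3: since 1641 ≡ 1 (mod 8), (2/1641) = +1, so (2/1641)^3 = +1.
Reciprocity: 5 ≡ 1 and 1641 ≡ 1 (mod 4), so (5/1641) = +(1641/5).
Reduce top mod 5: now compute (1/5).
Reached (1/5) = 1. Collecting the sign flips along the way, the symbol is +1.

1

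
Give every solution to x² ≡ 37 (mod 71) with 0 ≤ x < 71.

Since 71 ≡ 3 (mod 4), a square root of 37 is 37^((71+1)/4) = 37^18 mod 71.
Repeated squaring: 37^2≡20, 37^4≡45, 37^8≡37, 37^16≡20 (mod 71).
37^18 = 37^(16+2) ≡ 45 (mod 71).
Check: 45² = 2025 ≡ 37 (mod 71). The two roots are 26 and 45.

26, 45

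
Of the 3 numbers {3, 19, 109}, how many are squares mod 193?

2

(3/193) = +1 → QR.
(19/193) = -1 → non-residue.
(109/193) = +1 → QR.
Total quadratic residues among the 3: 2.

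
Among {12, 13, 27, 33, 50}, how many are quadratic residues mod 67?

1

(12/67) = -1 → non-residue.
(13/67) = -1 → non-residue.
(27/67) = -1 → non-residue.
(33/67) = +1 → QR.
(50/67) = -1 → non-residue.
Total quadratic residues among the 5: 1.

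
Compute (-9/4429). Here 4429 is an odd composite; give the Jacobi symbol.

First reduce: -9 ≡ 4420 (mod 4429).
Pull out 2^2: since 4429 ≡ 5 (mod 8), (2/4429) = -1, so (2/4429)^2 = +1.
Reciprocity: 1105 ≡ 1 and 4429 ≡ 1 (mod 4), so (1105/4429) = +(4429/1105).
Reduce top mod 1105: now compute (9/1105).
Reciprocity: 9 ≡ 1 and 1105 ≡ 1 (mod 4), so (9/1105) = +(1105/9).
Reduce top mod 9: now compute (7/9).
Reciprocity: 7 ≡ 3 and 9 ≡ 1 (mod 4), so (7/9) = +(9/7).
Reduce top mod 7: now compute (2/7).
Pull out 2: since 7 ≡ 7 (mod 8), (2/7) = +1.
Reached (1/7) = 1. Collecting the sign flips along the way, the symbol is +1.

1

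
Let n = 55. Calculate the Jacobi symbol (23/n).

-1

Reciprocity: 23 ≡ 3 and 55 ≡ 3 (mod 4), so (23/55) = −(55/23).
Reduce top mod 23: now compute (9/23).
Reciprocity: 9 ≡ 1 and 23 ≡ 3 (mod 4), so (9/23) = +(23/9).
Reduce top mod 9: now compute (5/9).
Reciprocity: 5 ≡ 1 and 9 ≡ 1 (mod 4), so (5/9) = +(9/5).
Reduce top mod 5: now compute (4/5).
Pull out 2^2: since 5 ≡ 5 (mod 8), (2/5) = -1, so (2/5)^2 = +1.
Reached (1/5) = 1. Collecting the sign flips along the way, the symbol is -1.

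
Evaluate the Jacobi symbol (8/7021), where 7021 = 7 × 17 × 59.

Pull out 2^3: since 7021 ≡ 5 (mod 8), (2/7021) = -1, so (2/7021)^3 = -1.
Reached (1/7021) = 1. Collecting the sign flips along the way, the symbol is -1.

-1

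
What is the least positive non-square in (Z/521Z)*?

(2/521) = +1, so 2 is a residue.
(3/521) = −1, so 3 is the smallest positive non-residue mod 521.

3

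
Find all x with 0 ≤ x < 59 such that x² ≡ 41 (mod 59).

10, 49

Since 59 ≡ 3 (mod 4), a square root of 41 is 41^((59+1)/4) = 41^15 mod 59.
Repeated squaring: 41^2≡29, 41^4≡15, 41^8≡48 (mod 59).
41^15 = 41^(8+4+2+1) ≡ 49 (mod 59).
Check: 49² = 2401 ≡ 41 (mod 59). The two roots are 10 and 49.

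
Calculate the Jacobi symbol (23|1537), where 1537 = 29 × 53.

Reciprocity: 23 ≡ 3 and 1537 ≡ 1 (mod 4), so (23/1537) = +(1537/23).
Reduce top mod 23: now compute (19/23).
Reciprocity: 19 ≡ 3 and 23 ≡ 3 (mod 4), so (19/23) = −(23/19).
Reduce top mod 19: now compute (4/19).
Pull out 2^2: since 19 ≡ 3 (mod 8), (2/19) = -1, so (2/19)^2 = +1.
Reached (1/19) = 1. Collecting the sign flips along the way, the symbol is -1.

-1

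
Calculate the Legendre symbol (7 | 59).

1

Reciprocity: 7 ≡ 3 and 59 ≡ 3 (mod 4), so (7/59) = −(59/7).
Reduce top mod 7: now compute (3/7).
Reciprocity: 3 ≡ 3 and 7 ≡ 3 (mod 4), so (3/7) = −(7/3).
Reduce top mod 3: now compute (1/3).
Reached (1/3) = 1. Collecting the sign flips along the way, the symbol is +1.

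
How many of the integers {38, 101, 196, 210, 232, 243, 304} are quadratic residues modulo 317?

4

(38/317) = +1 → QR.
(101/317) = +1 → QR.
(196/317) = +1 → QR.
(210/317) = -1 → non-residue.
(232/317) = +1 → QR.
(243/317) = -1 → non-residue.
(304/317) = -1 → non-residue.
Total quadratic residues among the 7: 4.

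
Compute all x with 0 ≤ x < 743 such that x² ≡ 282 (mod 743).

Since 743 ≡ 3 (mod 4), a square root of 282 is 282^((743+1)/4) = 282^186 mod 743.
Repeated squaring: 282^2≡23, 282^4≡529, 282^8≡473, 282^16≡86, 282^32≡709, 282^64≡413, 282^128≡422 (mod 743).
282^186 = 282^(128+32+16+8+2) ≡ 140 (mod 743).
Check: 140² = 19600 ≡ 282 (mod 743). The two roots are 140 and 603.

140, 603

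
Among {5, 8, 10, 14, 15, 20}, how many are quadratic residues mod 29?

2

(5/29) = +1 → QR.
(8/29) = -1 → non-residue.
(10/29) = -1 → non-residue.
(14/29) = -1 → non-residue.
(15/29) = -1 → non-residue.
(20/29) = +1 → QR.
Total quadratic residues among the 6: 2.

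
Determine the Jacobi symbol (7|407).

Reciprocity: 7 ≡ 3 and 407 ≡ 3 (mod 4), so (7/407) = −(407/7).
Reduce top mod 7: now compute (1/7).
Reached (1/7) = 1. Collecting the sign flips along the way, the symbol is -1.

-1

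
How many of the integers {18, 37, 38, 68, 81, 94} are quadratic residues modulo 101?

(18/101) = -1 → non-residue.
(37/101) = +1 → QR.
(38/101) = -1 → non-residue.
(68/101) = +1 → QR.
(81/101) = +1 → QR.
(94/101) = -1 → non-residue.
Total quadratic residues among the 6: 3.

3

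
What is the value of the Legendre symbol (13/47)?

Euler's criterion: (13/47) ≡ 13^23 (mod 47).
13^2 ≡ 28 (mod 47)
13^4 ≡ 32 (mod 47)
13^8 ≡ 37 (mod 47)
13^16 ≡ 6 (mod 47)
13^23 = 13^(16+4+2+1) ≡ 46 (mod 47).
Result is 46 ≡ −1, so (13/47) = −1.

-1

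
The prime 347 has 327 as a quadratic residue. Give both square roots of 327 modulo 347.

Since 347 ≡ 3 (mod 4), a square root of 327 is 327^((347+1)/4) = 327^87 mod 347.
Repeated squaring: 327^2≡53, 327^4≡33, 327^8≡48, 327^16≡222, 327^32≡10, 327^64≡100 (mod 347).
327^87 = 327^(64+16+4+2+1) ≡ 158 (mod 347).
Check: 158² = 24964 ≡ 327 (mod 347). The two roots are 158 and 189.

158, 189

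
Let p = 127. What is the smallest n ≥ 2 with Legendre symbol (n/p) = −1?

(2/127) = +1, so 2 is a residue.
(3/127) = −1, so 3 is the smallest positive non-residue mod 127.

3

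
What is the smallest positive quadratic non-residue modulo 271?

(2/271) = +1, so 2 is a residue.
(3/271) = −1, so 3 is the smallest positive non-residue mod 271.

3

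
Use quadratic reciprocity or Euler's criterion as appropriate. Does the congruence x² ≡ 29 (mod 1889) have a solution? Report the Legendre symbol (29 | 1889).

1

Reciprocity: 29 ≡ 1 and 1889 ≡ 1 (mod 4), so (29/1889) = +(1889/29).
Reduce top mod 29: now compute (4/29).
Pull out 2^2: since 29 ≡ 5 (mod 8), (2/29) = -1, so (2/29)^2 = +1.
Reached (1/29) = 1. Collecting the sign flips along the way, the symbol is +1.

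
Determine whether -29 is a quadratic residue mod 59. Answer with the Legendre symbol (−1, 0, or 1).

First reduce: -29 ≡ 30 (mod 59).
Pull out 2: since 59 ≡ 3 (mod 8), (2/59) = -1.
Reciprocity: 15 ≡ 3 and 59 ≡ 3 (mod 4), so (15/59) = −(59/15).
Reduce top mod 15: now compute (14/15).
Pull out 2: since 15 ≡ 7 (mod 8), (2/15) = +1.
Reciprocity: 7 ≡ 3 and 15 ≡ 3 (mod 4), so (7/15) = −(15/7).
Reduce top mod 7: now compute (1/7).
Reached (1/7) = 1. Collecting the sign flips along the way, the symbol is -1.

-1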